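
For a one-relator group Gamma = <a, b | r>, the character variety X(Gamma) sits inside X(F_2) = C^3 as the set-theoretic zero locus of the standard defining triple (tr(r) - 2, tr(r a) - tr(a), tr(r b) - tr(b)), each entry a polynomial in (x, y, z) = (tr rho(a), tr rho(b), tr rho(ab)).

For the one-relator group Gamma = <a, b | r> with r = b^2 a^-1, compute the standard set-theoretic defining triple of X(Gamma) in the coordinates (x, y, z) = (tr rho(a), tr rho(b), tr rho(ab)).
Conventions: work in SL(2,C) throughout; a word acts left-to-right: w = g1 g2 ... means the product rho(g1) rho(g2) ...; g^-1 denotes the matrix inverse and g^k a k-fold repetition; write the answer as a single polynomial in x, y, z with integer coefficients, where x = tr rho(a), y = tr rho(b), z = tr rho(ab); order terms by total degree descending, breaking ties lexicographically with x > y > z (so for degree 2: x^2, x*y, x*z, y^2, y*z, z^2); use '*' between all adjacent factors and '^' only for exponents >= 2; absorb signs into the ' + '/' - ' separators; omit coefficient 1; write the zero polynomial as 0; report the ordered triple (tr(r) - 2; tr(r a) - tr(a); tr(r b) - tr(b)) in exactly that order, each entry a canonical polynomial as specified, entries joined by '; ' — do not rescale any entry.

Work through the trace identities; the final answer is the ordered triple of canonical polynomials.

and trace(b^2) = trace(b) trace(b) - trace(1)  (reduce the b square) = y^2 - 2
trace(b^2 a) = trace(b) trace(a b) - trace(a)  (reduce the b square) = y*z - x
trace(b^2 a^-1) = trace(b^2) trace(a) - trace(b^2 a)  (eliminate a^-1) = x*y^2 - y*z - x
and trace(b^3) = trace(b) trace(b^2) - trace(b)  (reduce the b square) = y^3 - 3*y
and trace(b^3 a) = trace(b) trace(a b^2) - trace(a b)  (reduce the b square) = y^2*z - x*y - z
trace(b^2 a^-1 b) = trace(b^3) trace(a) - trace(b^3 a)  (eliminate a^-1) = x*y^3 - y^2*z - 2*x*y + z
assemble the triple (trace(r) - 2; trace(r a) - x; trace(r b) - y)

x*y^2 - y*z - x - 2; y^2 - x - 2; x*y^3 - y^2*z - 2*x*y - y + z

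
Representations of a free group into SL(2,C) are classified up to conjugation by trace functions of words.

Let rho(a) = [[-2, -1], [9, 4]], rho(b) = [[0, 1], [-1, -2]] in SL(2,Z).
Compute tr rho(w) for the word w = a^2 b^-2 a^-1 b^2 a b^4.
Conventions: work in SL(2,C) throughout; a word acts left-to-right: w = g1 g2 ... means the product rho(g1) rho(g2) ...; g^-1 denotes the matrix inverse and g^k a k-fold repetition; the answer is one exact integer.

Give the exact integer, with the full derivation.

rho(a) = [[-2, -1], [9, 4]]
... * rho(a) = [[-2, -1], [9, 4]]  ->  [[-5, -2], [18, 7]]
... * rho(b^-1) = [[-2, -1], [1, 0]]  ->  [[8, 5], [-29, -18]]
... * rho(b^-1) = [[-2, -1], [1, 0]]  ->  [[-11, -8], [40, 29]]
... * rho(a^-1) = [[4, 1], [-9, -2]]  ->  [[28, 5], [-101, -18]]
... * rho(b) = [[0, 1], [-1, -2]]  ->  [[-5, 18], [18, -65]]
... * rho(b) = [[0, 1], [-1, -2]]  ->  [[-18, -41], [65, 148]]
... * rho(a) = [[-2, -1], [9, 4]]  ->  [[-333, -146], [1202, 527]]
... * rho(b) = [[0, 1], [-1, -2]]  ->  [[146, -41], [-527, 148]]
... * rho(b) = [[0, 1], [-1, -2]]  ->  [[41, 228], [-148, -823]]
... * rho(b) = [[0, 1], [-1, -2]]  ->  [[-228, -415], [823, 1498]]
... * rho(b) = [[0, 1], [-1, -2]]  ->  [[415, 602], [-1498, -2173]]
tr = 415 + -2173 = -1758

-1758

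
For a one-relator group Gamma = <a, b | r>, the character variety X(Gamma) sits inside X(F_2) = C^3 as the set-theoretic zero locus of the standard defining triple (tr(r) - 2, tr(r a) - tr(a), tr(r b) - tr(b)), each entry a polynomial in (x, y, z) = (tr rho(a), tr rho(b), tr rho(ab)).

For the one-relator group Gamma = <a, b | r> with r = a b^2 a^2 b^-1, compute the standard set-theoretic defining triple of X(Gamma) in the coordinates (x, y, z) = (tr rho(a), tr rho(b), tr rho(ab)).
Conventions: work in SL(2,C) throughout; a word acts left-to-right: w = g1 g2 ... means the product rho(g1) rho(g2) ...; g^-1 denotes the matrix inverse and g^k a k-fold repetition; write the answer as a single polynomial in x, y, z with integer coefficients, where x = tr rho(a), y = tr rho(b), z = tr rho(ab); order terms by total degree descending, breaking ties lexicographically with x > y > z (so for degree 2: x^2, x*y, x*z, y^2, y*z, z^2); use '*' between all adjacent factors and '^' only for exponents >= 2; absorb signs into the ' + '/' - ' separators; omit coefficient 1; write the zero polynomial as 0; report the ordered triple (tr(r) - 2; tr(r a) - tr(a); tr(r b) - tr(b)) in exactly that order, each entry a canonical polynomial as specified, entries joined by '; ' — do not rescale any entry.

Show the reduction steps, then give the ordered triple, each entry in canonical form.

x^2*y^2*z - x^3*y - x*y^3 - x*y*z^2 + x^2*z + 3*x*y - z - 2; x^3*y^2*z - x^4*y - x^2*y^3 - x^2*y*z^2 + x^3*z + 3*x^2*y - 2*x*z - x + y; x^2*y*z - x^3 - x*y^2 - y*z + 3*x - y

tr(b^2 a) = tr(b)*tr(a b) - tr(a)   [square of b] = y*z - x
tr(b^2) = tr(b)*tr(b) - tr(1)   [square of b] = y^2 - 2
tr(b^2 a^2) = tr(a)*tr(b^2 a) - tr(b^2)   [square of a] = x*y*z - x^2 - y^2 + 2
tr(a b^2 a^2) = tr(a)*tr(b^2 a^2) - tr(b^2 a)   [square of a] = x^2*y*z - x^3 - x*y^2 - y*z + 3*x
tr(b a b a) = tr(a b)*tr(a b) - tr(1)   [split at a repeated a] = z^2 - 2
tr(a^2 b a b) = tr(a)*tr(b a b a) - tr(b a b)   [square of a] = x*z^2 - y*z - x
tr(b a^2) = tr(a)*tr(b a) - tr(b)   [square of a] = x*z - y
tr(a^2 b a) = tr(a)*tr(b a^2) - tr(b a)   [square of a] = x^2*z - x*y - z
tr(a b^2 a^2 b) = tr(b)*tr(a^2 b a b) - tr(a^2 b a)   [square of b] = x*y*z^2 - x^2*z - y^2*z + z
tr(a b^2 a^2 b^-1) = tr(a b^2 a^2)*tr(b) - tr(a b^2 a^2 b)   [inverse elimination on b] = x^2*y^2*z - x^3*y - x*y^3 - x*y*z^2 + x^2*z + 3*x*y - z
tr(a^2 b^2 a^2) = tr(a)*tr(a^2 b^2 a) - tr(a^2 b^2)   [square of a] = x^3*y*z - x^4 - x^2*y^2 - 2*x*y*z + 4*x^2 + y^2 - 2
tr(a^2 b a^2 b) = tr(a)*tr(b a^2 b a) - tr(b a^2 b)   [square of a] = x^2*z^2 - 2*x*y*z + y^2 - 2
tr(a^2 b a^2) = tr(a)*tr(a b a^2) - tr(a b a)   [square of a] = x^3*z - x^2*y - 2*x*z + y
tr(a^2 b^2 a^2 b) = tr(b)*tr(a^2 b a^2 b) - tr(a^2 b a^2)   [square of b] = x^2*y*z^2 - x^3*z - 2*x*y^2*z + x^2*y + y^3 + 2*x*z - 3*y
tr(a b^2 a^2 b^-1 a) = tr(a^2 b^2 a^2)*tr(b) - tr(a^2 b^2 a^2 b)   [inverse elimination on b] = x^3*y^2*z - x^4*y - x^2*y^3 - x^2*y*z^2 + x^3*z + 3*x^2*y - 2*x*z + y
assemble the triple (tr(r) - 2; tr(r a) - x; tr(r b) - y)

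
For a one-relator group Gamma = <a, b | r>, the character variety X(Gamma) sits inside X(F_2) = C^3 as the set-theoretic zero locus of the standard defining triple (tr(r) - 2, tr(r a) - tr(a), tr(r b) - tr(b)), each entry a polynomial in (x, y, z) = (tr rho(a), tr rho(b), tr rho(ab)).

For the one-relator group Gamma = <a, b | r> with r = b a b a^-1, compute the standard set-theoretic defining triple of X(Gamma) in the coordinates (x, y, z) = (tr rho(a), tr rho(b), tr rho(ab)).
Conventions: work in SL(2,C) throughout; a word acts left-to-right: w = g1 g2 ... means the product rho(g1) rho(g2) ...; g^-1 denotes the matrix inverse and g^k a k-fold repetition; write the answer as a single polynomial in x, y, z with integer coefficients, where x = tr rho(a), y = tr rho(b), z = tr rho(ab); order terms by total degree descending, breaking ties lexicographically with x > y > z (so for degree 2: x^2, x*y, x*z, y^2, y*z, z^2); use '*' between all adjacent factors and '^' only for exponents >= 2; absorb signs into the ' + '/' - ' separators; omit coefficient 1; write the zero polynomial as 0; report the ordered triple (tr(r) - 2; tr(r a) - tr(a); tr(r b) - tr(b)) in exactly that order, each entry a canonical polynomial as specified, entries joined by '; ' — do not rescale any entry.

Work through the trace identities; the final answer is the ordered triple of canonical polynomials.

x*y*z - x^2 - z^2; y*z - 2*x; x*y^2*z - x^2*y - y*z^2

use: tr(b a b) = tr(b) * tr(a b) - tr(a)  (reduce the b square) = y*z - x
tr(b a b a) = tr(b a) * tr(b a) - tr(1)  (split on b) = z^2 - 2
tr(b a b a^-1) = tr(b a b) * tr(a) - tr(b a b a)  (eliminate a^-1) = x*y*z - x^2 - z^2 + 2
use: tr(b^2 a b) = tr(b) * tr(b a b) - tr(b a) = y^2*z - x*y - z
apply: tr(a b a) = tr(a) * tr(b a) - tr(b) = x*z - y
tr(b^2 a b a) = tr(b) * tr(a b a b) - tr(a b a) = y*z^2 - x*z - y
apply: tr(b a b a^-1 b) = tr(b^2 a b) * tr(a) - tr(b^2 a b a) = x*y^2*z - x^2*y - y*z^2 + y
assemble the triple (tr(r) - 2; tr(r a) - x; tr(r b) - y)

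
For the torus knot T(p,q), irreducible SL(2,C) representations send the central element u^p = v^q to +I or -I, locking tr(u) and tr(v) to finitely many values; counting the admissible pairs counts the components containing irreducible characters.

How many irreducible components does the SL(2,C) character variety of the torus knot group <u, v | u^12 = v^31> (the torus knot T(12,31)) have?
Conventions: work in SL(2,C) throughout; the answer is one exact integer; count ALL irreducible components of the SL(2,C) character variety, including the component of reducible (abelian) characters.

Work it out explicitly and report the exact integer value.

166

In the torus knot group T(12,31), u^12 = v^31 is central, so an irreducible representation sends it to +I or -I (Schur).
So on each irreducible component the traces are pinned: tr(u) = 2*cos(pi*alpha/12) with 1 <= alpha <= 11, tr(v) = 2*cos(pi*beta/31) with 1 <= beta <= 30.
Consistency of u^12 = (-1)^alpha I with v^31 = (-1)^beta I forces alpha = beta (mod 2).
Counting: 6 odd alphas x 15 odd betas + 5 even alphas x 15 even betas = 90 + 75 = 165.
Total: 165 irreducible-character components + 1 reducible (abelian) component = 166.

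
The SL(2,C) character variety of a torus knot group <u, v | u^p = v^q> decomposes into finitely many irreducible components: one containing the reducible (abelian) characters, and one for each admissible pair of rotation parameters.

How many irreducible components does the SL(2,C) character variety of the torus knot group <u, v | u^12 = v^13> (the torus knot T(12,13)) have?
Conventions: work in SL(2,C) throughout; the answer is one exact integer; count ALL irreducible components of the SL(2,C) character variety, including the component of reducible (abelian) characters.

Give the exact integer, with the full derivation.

In the torus knot group T(12,13), u^12 = v^13 is central, so an irreducible representation sends it to +I or -I (Schur).
On an irreducible component, tr(u) is locked at 2*cos(pi*alpha/12) for some alpha in 1..11, and tr(v) at 2*cos(pi*beta/13) for some beta in 1..12.
u^12 = (-1)^alpha I and v^13 = (-1)^beta I must agree, so alpha and beta have equal parity.
Counting: 6 odd alphas x 6 odd betas + 5 even alphas x 6 even betas = 36 + 30 = 66.
components with irreducible characters: 66; plus the single component of reducible (abelian) characters: total 67.

67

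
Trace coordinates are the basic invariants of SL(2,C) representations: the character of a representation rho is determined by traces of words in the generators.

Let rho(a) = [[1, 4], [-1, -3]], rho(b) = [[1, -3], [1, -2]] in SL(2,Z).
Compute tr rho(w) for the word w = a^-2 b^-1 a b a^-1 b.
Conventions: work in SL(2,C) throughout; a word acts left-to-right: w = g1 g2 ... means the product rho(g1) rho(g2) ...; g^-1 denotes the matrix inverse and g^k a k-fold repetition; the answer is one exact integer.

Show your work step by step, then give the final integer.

4081

rho(a^-1) = [[-3, -4], [1, 1]]
... * rho(a^-1) = [[-3, -4], [1, 1]]  ->  [[5, 8], [-2, -3]]
... * rho(b^-1) = [[-2, 3], [-1, 1]]  ->  [[-18, 23], [7, -9]]
... * rho(a) = [[1, 4], [-1, -3]]  ->  [[-41, -141], [16, 55]]
... * rho(b) = [[1, -3], [1, -2]]  ->  [[-182, 405], [71, -158]]
... * rho(a^-1) = [[-3, -4], [1, 1]]  ->  [[951, 1133], [-371, -442]]
... * rho(b) = [[1, -3], [1, -2]]  ->  [[2084, -5119], [-813, 1997]]
tr = 2084 + 1997 = 4081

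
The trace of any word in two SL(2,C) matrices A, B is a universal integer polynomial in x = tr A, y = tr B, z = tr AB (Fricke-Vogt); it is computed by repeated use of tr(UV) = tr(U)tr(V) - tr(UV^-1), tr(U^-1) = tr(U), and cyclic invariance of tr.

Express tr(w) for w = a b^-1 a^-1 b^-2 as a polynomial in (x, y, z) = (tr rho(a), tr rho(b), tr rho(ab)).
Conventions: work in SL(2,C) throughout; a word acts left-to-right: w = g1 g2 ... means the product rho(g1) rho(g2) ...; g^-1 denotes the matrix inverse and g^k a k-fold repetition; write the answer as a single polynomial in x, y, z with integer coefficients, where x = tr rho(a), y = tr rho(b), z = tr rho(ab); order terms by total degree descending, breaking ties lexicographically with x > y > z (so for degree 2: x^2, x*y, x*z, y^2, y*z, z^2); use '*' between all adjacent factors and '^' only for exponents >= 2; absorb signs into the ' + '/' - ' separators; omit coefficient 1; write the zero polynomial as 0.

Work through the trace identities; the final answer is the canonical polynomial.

use: tr(b^-1) = tr(b) = y
apply: tr(b^-2) = tr(b^-1) tr(b) - tr(1)   [inverse elimination on b] = y^2 - 2
use: tr(b a b) = tr(b) tr(a b) - tr(a)   [square of b] = y*z - x
tr(b a b a) = tr(b a) tr(b a) - tr(1)   [split at a repeated b] = z^2 - 2
tr(a b a^-1 b) = tr(b a b) tr(a) - tr(b a b a)   [inverse elimination on a] = x*y*z - x^2 - z^2 + 2
tr(b^-1 a b a^-1) = tr(a b a^-1) tr(b) - tr(a b a^-1 b)   [inverse elimination on b] = -x*y*z + x^2 + y^2 + z^2 - 2
use: tr(a^-1 b^-2 a b) = tr(b^-1 a b a^-1) tr(b) - tr(b^-1 a b a^-1 b)   [inverse elimination on b] = -x*y^2*z + x^2*y + y^3 + y*z^2 - 3*y
tr(a b^-1 a^-1 b^-2) = tr(a^-1 b^-2 a) tr(b) - tr(a^-1 b^-2 a b)   [inverse elimination on b] = x*y^2*z - x^2*y - y*z^2 + y

x*y^2*z - x^2*y - y*z^2 + y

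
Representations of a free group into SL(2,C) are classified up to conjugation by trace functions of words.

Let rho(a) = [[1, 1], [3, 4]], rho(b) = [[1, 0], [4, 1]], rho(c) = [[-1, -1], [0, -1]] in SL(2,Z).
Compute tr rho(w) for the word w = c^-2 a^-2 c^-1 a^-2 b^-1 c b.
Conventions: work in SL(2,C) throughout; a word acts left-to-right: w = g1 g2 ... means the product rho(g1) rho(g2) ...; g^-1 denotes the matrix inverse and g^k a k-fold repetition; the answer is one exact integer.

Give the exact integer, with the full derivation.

rho(c^-1) = [[-1, 1], [0, -1]]
... * rho(c^-1) = [[-1, 1], [0, -1]]  ->  [[1, -2], [0, 1]]
... * rho(a^-1) = [[4, -1], [-3, 1]]  ->  [[10, -3], [-3, 1]]
... * rho(a^-1) = [[4, -1], [-3, 1]]  ->  [[49, -13], [-15, 4]]
... * rho(c^-1) = [[-1, 1], [0, -1]]  ->  [[-49, 62], [15, -19]]
... * rho(a^-1) = [[4, -1], [-3, 1]]  ->  [[-382, 111], [117, -34]]
... * rho(a^-1) = [[4, -1], [-3, 1]]  ->  [[-1861, 493], [570, -151]]
... * rho(b^-1) = [[1, 0], [-4, 1]]  ->  [[-3833, 493], [1174, -151]]
... * rho(c) = [[-1, -1], [0, -1]]  ->  [[3833, 3340], [-1174, -1023]]
... * rho(b) = [[1, 0], [4, 1]]  ->  [[17193, 3340], [-5266, -1023]]
tr = 17193 + -1023 = 16170

16170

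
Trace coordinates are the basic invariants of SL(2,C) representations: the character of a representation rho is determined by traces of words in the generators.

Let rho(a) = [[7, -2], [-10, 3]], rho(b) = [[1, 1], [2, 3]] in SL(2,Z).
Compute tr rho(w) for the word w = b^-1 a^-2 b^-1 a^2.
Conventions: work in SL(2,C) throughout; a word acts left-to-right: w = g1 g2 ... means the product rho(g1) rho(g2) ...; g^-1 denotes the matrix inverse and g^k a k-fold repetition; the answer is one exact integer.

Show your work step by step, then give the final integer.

rho(b^-1) = [[3, -1], [-2, 1]]
... * rho(a^-1) = [[3, 2], [10, 7]]  ->  [[-1, -1], [4, 3]]
... * rho(a^-1) = [[3, 2], [10, 7]]  ->  [[-13, -9], [42, 29]]
... * rho(b^-1) = [[3, -1], [-2, 1]]  ->  [[-21, 4], [68, -13]]
... * rho(a) = [[7, -2], [-10, 3]]  ->  [[-187, 54], [606, -175]]
... * rho(a) = [[7, -2], [-10, 3]]  ->  [[-1849, 536], [5992, -1737]]
tr = -1849 + -1737 = -3586

-3586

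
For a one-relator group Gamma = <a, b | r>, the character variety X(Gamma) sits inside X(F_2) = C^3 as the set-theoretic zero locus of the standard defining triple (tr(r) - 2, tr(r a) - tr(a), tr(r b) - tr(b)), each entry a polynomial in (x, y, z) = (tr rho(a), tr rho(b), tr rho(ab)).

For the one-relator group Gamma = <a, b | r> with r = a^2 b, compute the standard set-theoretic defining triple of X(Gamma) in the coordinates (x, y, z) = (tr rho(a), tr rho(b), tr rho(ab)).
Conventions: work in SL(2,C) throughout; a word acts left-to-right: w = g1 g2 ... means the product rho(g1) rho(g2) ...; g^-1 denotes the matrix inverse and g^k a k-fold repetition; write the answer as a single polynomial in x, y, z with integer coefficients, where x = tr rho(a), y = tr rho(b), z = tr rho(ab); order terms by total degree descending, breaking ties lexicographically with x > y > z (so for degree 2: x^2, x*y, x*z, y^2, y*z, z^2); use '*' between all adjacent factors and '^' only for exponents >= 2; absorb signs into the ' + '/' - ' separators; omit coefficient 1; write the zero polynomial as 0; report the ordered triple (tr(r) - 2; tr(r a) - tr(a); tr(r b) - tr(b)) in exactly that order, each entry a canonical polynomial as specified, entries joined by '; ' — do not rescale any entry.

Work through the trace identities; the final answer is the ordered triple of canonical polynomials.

apply: tr(a^2 b) = tr(a)*tr(b a) - tr(b)   [square of a] = x*z - y
apply: tr(a^2 b a) = tr(a)*tr(a b a) - tr(a b)  (reduce the a square) = x^2*z - x*y - z
tr(a^2) = tr(a)*tr(a) - tr(1)   [square of a] = x^2 - 2
use: tr(a^2 b^2) = tr(b)*tr(a^2 b) - tr(a^2)   [square of b] = x*y*z - x^2 - y^2 + 2
assemble the triple (tr(r) - 2; tr(r a) - x; tr(r b) - y)

x*z - y - 2; x^2*z - x*y - x - z; x*y*z - x^2 - y^2 - y + 2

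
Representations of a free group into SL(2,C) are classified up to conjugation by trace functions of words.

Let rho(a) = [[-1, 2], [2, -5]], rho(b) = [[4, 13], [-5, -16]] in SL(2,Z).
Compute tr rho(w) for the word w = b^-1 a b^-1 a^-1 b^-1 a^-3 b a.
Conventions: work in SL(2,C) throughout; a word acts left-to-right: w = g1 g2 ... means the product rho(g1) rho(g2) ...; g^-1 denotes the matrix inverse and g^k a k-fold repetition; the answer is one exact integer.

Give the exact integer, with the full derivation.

rho(b^-1) = [[-16, -13], [5, 4]]
... * rho(a) = [[-1, 2], [2, -5]]  ->  [[-10, 33], [3, -10]]
... * rho(b^-1) = [[-16, -13], [5, 4]]  ->  [[325, 262], [-98, -79]]
... * rho(a^-1) = [[-5, -2], [-2, -1]]  ->  [[-2149, -912], [648, 275]]
... * rho(b^-1) = [[-16, -13], [5, 4]]  ->  [[29824, 24289], [-8993, -7324]]
... * rho(a^-1) = [[-5, -2], [-2, -1]]  ->  [[-197698, -83937], [59613, 25310]]
... * rho(a^-1) = [[-5, -2], [-2, -1]]  ->  [[1156364, 479333], [-348685, -144536]]
... * rho(a^-1) = [[-5, -2], [-2, -1]]  ->  [[-6740486, -2792061], [2032497, 841906]]
... * rho(b) = [[4, 13], [-5, -16]]  ->  [[-13001639, -42953342], [3920458, 12951965]]
... * rho(a) = [[-1, 2], [2, -5]]  ->  [[-72905045, 188763432], [21983472, -56918909]]
tr = -72905045 + -56918909 = -129823954

-129823954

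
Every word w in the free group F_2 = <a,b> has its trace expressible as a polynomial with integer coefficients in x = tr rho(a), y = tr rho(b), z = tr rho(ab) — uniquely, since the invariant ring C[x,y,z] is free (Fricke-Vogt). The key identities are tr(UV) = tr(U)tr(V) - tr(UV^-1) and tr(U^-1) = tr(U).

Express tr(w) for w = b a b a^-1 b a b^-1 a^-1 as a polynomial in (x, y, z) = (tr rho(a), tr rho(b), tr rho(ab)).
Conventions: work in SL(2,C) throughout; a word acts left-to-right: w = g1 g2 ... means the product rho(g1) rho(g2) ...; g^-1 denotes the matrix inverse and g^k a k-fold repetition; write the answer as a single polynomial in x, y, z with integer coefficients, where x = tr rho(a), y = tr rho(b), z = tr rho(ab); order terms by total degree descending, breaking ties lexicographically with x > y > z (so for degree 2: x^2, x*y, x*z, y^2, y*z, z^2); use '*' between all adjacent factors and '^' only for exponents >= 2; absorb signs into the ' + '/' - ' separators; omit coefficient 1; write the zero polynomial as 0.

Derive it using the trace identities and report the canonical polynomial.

next, trace(a b^2) = trace(b) * trace(a b) - trace(a) = y*z - x
trace(b^2 a b) = trace(b) * trace(a b^2) - trace(a b) = y^2*z - x*y - z
trace(a b a b) = trace(b a) * trace(b a) - trace(1) = z^2 - 2
next, trace(a b a) = trace(a) * trace(b a) - trace(b) = x*z - y
next, trace(b^2 a b a) = trace(b) * trace(a b a b) - trace(a b a) = y*z^2 - x*z - y
and trace(b a b a^-1 b) = trace(b^2 a b) * trace(a) - trace(b^2 a b a) = x*y^2*z - x^2*y - y*z^2 + y
trace(a^2) = trace(a) * trace(a) - trace(1) = x^2 - 2
trace(a b^2 a) = trace(b) * trace(a^2 b) - trace(a^2) = x*y*z - x^2 - y^2 + 2
and trace(b a b^2 a b) = trace(b) * trace(a b^2 a b) - trace(a b^2 a) = y^2*z^2 - 2*x*y*z + x^2 - 2
next, trace(a b a b a b) = trace(a b) * trace(a b a b) - trace(a^-1 b^-1) = z^3 - 3*z
next, trace(a b a b a) = trace(a) * trace(b a b a) - trace(b a b) = x*z^2 - y*z - x
trace(b a b^2 a b a) = trace(b) * trace(a b a b a b) - trace(a b a b a) = y*z^3 - x*z^2 - 2*y*z + x
and trace(b a b a^-1 b a b) = trace(b a b^2 a b) * trace(a) - trace(b a b^2 a b a) = x*y^2*z^2 - 2*x^2*y*z - y*z^3 + x^3 + x*z^2 + 2*y*z - 3*x
and trace(b a b a b a b a) = trace(b a b a) * trace(b a b a) - trace(1) = z^4 - 4*z^2 + 2
trace(b a b a^-1 b a b a) = trace(b a b a b a b) * trace(a) - trace(b a b a b a b a) = x*y*z^3 - x^2*z^2 - z^4 - 2*x*y*z + x^2 + 4*z^2 - 2
trace(a^-1 b a b a^-1 b a b) = trace(b a b a^-1 b a b) * trace(a) - trace(b a b a^-1 b a b a) = x^2*y^2*z^2 - 2*x^3*y*z - 2*x*y*z^3 + x^4 + 2*x^2*z^2 + z^4 + 4*x*y*z - 4*x^2 - 4*z^2 + 2
trace(b a b a^-1 b a b^-1 a^-1) = trace(a^-1 b a b a^-1 b a) * trace(b) - trace(a^-1 b a b a^-1 b a b) = -x^2*y^2*z^2 + 2*x^3*y*z + x*y^3*z + 2*x*y*z^3 - x^4 - x^2*y^2 - 2*x^2*z^2 - y^2*z^2 - z^4 - 4*x*y*z + 4*x^2 + y^2 + 4*z^2 - 2

-x^2*y^2*z^2 + 2*x^3*y*z + x*y^3*z + 2*x*y*z^3 - x^4 - x^2*y^2 - 2*x^2*z^2 - y^2*z^2 - z^4 - 4*x*y*z + 4*x^2 + y^2 + 4*z^2 - 2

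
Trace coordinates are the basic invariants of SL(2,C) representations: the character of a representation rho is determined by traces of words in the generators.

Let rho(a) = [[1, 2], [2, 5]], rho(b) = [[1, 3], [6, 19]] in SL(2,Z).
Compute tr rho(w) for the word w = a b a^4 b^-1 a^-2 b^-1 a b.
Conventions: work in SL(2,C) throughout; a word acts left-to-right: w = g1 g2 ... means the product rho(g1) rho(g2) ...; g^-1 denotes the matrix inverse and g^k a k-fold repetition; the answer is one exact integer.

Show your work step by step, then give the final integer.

rho(a) = [[1, 2], [2, 5]]
... * rho(b) = [[1, 3], [6, 19]]  ->  [[13, 41], [32, 101]]
... * rho(a) = [[1, 2], [2, 5]]  ->  [[95, 231], [234, 569]]
... * rho(a) = [[1, 2], [2, 5]]  ->  [[557, 1345], [1372, 3313]]
... * rho(a) = [[1, 2], [2, 5]]  ->  [[3247, 7839], [7998, 19309]]
... * rho(a) = [[1, 2], [2, 5]]  ->  [[18925, 45689], [46616, 112541]]
... * rho(b^-1) = [[19, -3], [-6, 1]]  ->  [[85441, -11086], [210458, -27307]]
... * rho(a^-1) = [[5, -2], [-2, 1]]  ->  [[449377, -181968], [1106904, -448223]]
... * rho(a^-1) = [[5, -2], [-2, 1]]  ->  [[2610821, -1080722], [6430966, -2662031]]
... * rho(b^-1) = [[19, -3], [-6, 1]]  ->  [[56089931, -8913185], [138160540, -21954929]]
... * rho(a) = [[1, 2], [2, 5]]  ->  [[38263561, 67613937], [94250682, 166546435]]
... * rho(b) = [[1, 3], [6, 19]]  ->  [[443947183, 1399455486], [1093529292, 3447134311]]
tr = 443947183 + 3447134311 = 3891081494

3891081494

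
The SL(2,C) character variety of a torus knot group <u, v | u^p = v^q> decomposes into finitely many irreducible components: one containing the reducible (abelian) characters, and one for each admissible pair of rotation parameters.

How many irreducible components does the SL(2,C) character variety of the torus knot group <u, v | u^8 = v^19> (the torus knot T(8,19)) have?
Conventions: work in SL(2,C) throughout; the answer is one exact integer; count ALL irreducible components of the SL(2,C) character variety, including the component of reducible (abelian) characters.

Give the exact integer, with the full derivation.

In the torus knot group T(8,19), u^8 = v^19 is central, so an irreducible representation sends it to +I or -I (Schur).
So on each irreducible component the traces are pinned: tr(u) = 2*cos(pi*alpha/8) with 1 <= alpha <= 7, tr(v) = 2*cos(pi*beta/19) with 1 <= beta <= 18.
The two central values (-1)^alpha I and (-1)^beta I must be the same matrix, so alpha and beta share a parity.
Counting: 4 odd alphas x 9 odd betas + 3 even alphas x 9 even betas = 36 + 27 = 63.
components with irreducible characters: 63; plus the single component of reducible (abelian) characters: total 64.

64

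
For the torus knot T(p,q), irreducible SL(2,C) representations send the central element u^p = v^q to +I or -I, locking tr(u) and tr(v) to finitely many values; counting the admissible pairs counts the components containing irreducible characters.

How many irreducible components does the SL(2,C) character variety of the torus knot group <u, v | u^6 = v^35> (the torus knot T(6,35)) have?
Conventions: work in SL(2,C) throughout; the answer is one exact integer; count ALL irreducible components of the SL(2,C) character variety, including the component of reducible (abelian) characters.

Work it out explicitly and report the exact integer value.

For T(6,35): irreducibility forces the central element u^6 = v^35 to one of +I, -I.
So on each irreducible component the traces are pinned: tr(u) = 2*cos(pi*alpha/6) with 1 <= alpha <= 5, tr(v) = 2*cos(pi*beta/35) with 1 <= beta <= 34.
The two central values (-1)^alpha I and (-1)^beta I must be the same matrix, so alpha and beta share a parity.
Counting: 3 odd alphas x 17 odd betas + 2 even alphas x 17 even betas = 51 + 34 = 85.
Total: 85 irreducible-character components + 1 reducible (abelian) component = 86.

86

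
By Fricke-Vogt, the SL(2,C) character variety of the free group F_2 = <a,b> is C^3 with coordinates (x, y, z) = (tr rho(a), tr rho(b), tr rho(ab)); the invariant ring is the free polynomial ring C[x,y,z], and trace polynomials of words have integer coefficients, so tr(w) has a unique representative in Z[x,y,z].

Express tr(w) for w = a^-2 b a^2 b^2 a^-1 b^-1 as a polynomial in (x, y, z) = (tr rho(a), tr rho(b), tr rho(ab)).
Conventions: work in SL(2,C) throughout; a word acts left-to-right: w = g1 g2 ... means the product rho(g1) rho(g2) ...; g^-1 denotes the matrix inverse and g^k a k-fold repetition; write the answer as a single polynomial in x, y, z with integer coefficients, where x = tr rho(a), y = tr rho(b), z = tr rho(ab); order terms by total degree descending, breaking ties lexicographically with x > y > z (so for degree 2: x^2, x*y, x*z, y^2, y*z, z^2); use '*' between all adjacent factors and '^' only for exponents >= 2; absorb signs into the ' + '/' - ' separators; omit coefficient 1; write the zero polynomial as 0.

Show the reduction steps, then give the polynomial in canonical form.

trace(a^2 b) = trace(a)*trace(b a) - trace(b) = x*z - y
trace(a^2) = trace(a)*trace(a) - trace(1) = x^2 - 2
trace(a^2 b^2) = trace(b)*trace(a^2 b) - trace(a^2) = x*y*z - x^2 - y^2 + 2
trace(b a^2 b^2) = trace(b)*trace(a^2 b^2) - trace(a^2 b) = x*y^2*z - x^2*y - y^3 - x*z + 3*y
trace(a b a b) = trace(a b)*trace(a b) - trace(1) = z^2 - 2
trace(b^2 a b a) = trace(b)*trace(a b a b) - trace(a b a) = y*z^2 - x*z - y
trace(b a b) = trace(b)*trace(a b) - trace(a) = y*z - x
trace(b^2 a b) = trace(b)*trace(b a b) - trace(b a) = y^2*z - x*y - z
trace(b a^2 b^2 a) = trace(a)*trace(b^2 a b a) - trace(b^2 a b) = x*y*z^2 - x^2*z - y^2*z + z
trace(b a^2 b^2 a^-1) = trace(b a^2 b^2)*trace(a) - trace(b a^2 b^2 a) = x^2*y^2*z - x^3*y - x*y^3 - x*y*z^2 + y^2*z + 3*x*y - z
trace(a^-2 b a^2 b^2) = trace(b a^2 b^2 a^-1)*trace(a) - trace(b a^2 b^2) = x^3*y^2*z - x^4*y - x^2*y^3 - x^2*y*z^2 + 4*x^2*y + y^3 - 3*y
trace(a^-2 b a^2 b^2 a^-1) = trace(a^-2 b a^2 b^2)*trace(a) - trace(a^-2 b a^2 b^2 a) = x^4*y^2*z - x^5*y - x^3*y^3 - x^3*y*z^2 - x^2*y^2*z + 5*x^3*y + 2*x*y^3 + x*y*z^2 - y^2*z - 6*x*y + z
trace(b^4 a) = trace(b)*trace(a b^3) - trace(a b^2) = y^3*z - x*y^2 - 2*y*z + x
trace(b^2) = trace(b)*trace(b) - trace(1) = y^2 - 2
trace(b^3) = trace(b)*trace(b^2) - trace(b) = y^3 - 3*y
trace(b^4) = trace(b)*trace(b^3) - trace(b^2) = y^4 - 4*y^2 + 2
trace(b a^2 b^3) = trace(a)*trace(b^4 a) - trace(b^4) = x*y^3*z - x^2*y^2 - y^4 - 2*x*y*z + x^2 + 4*y^2 - 2
trace(a b a^2 b) = trace(a)*trace(b a b a) - trace(b a b) = x*z^2 - y*z - x
trace(b a^2 b^3 a) = trace(b)*trace(a b a^2 b^2) - trace(a b a^2 b) = x*y^2*z^2 - x^2*y*z - y^3*z - x*z^2 + 2*y*z + x
trace(b a^-1 b a^2 b^2) = trace(b a^2 b^3)*trace(a) - trace(b a^2 b^3 a) = x^2*y^3*z - x^3*y^2 - x*y^4 - x*y^2*z^2 - x^2*y*z + y^3*z + x^3 + 4*x*y^2 + x*z^2 - 2*y*z - 3*x
trace(a^2 b a) = trace(a)*trace(b a^2) - trace(b a) = x^2*z - x*y - z
trace(a b^2 a^2 b) = trace(b)*trace(a^2 b a b) - trace(a^2 b a) = x*y*z^2 - x^2*z - y^2*z + z
trace(a b^2 a^2) = trace(a)*trace(a b^2 a) - trace(a b^2) = x^2*y*z - x^3 - x*y^2 - y*z + 3*x
trace(b a^2 b^2 a b) = trace(b)*trace(a b^2 a^2 b) - trace(a b^2 a^2) = x*y^2*z^2 - 2*x^2*y*z - y^3*z + x^3 + x*y^2 + 2*y*z - 3*x
trace(b a b a b a) = trace(b a)*trace(b a b a) - trace(b^-1 a^-1) = z^3 - 3*z
trace(a b a b a^2 b) = trace(a)*trace(b a b a b a) - trace(b a b a b) = x*z^3 - y*z^2 - 2*x*z + y
trace(a b a b a^2) = trace(a)*trace(b a b a^2) - trace(b a b a) = x^2*z^2 - x*y*z - x^2 - z^2 + 2
trace(b a^2 b^2 a b a) = trace(b)*trace(a b a b a^2 b) - trace(a b a b a^2) = x*y*z^3 - x^2*z^2 - y^2*z^2 - x*y*z + x^2 + y^2 + z^2 - 2
trace(b a^-1 b a^2 b^2 a) = trace(b a^2 b^2 a b)*trace(a) - trace(b a^2 b^2 a b a) = x^2*y^2*z^2 - 2*x^3*y*z - x*y^3*z - x*y*z^3 + x^4 + x^2*y^2 + x^2*z^2 + y^2*z^2 + 3*x*y*z - 4*x^2 - y^2 - z^2 + 2
trace(a^-1 b a^2 b^2 a^-1 b) = trace(b a^-1 b a^2 b^2)*trace(a) - trace(b a^-1 b a^2 b^2 a) = x^3*y^3*z - x^4*y^2 - x^2*y^4 - 2*x^2*y^2*z^2 + x^3*y*z + 2*x*y^3*z + x*y*z^3 + 3*x^2*y^2 - y^2*z^2 - 5*x*y*z + x^2 + y^2 + z^2 - 2
trace(b a^2 b^2 a^-1 b) = trace(b^2 a^2 b^2)*trace(a) - trace(b^2 a^2 b^2 a) = x^2*y^3*z - x^3*y^2 - x*y^4 - x*y^2*z^2 + y^3*z + 3*x*y^2 - 2*y*z + x
trace(a^-2 b a^2 b^2 a^-1 b) = trace(a^-1 b a^2 b^2 a^-1 b)*trace(a) - trace(a^-1 b a^2 b^2 a^-1 b a) = x^4*y^3*z - x^5*y^2 - x^3*y^4 - 2*x^3*y^2*z^2 + x^4*y*z + x^2*y^3*z + x^2*y*z^3 + 4*x^3*y^2 + x*y^4 - 5*x^2*y*z - y^3*z + x^3 - 2*x*y^2 + x*z^2 + 2*y*z - 3*x
trace(a^-2 b a^2 b^2 a^-1 b^-1) = trace(a^-2 b a^2 b^2 a^-1)*trace(b) - trace(a^-2 b a^2 b^2 a^-1 b) = x^3*y^2*z^2 - x^4*y*z - 2*x^2*y^3*z - x^2*y*z^3 + x^3*y^2 + x*y^4 + x*y^2*z^2 + 5*x^2*y*z - x^3 - 4*x*y^2 - x*z^2 - y*z + 3*x

x^3*y^2*z^2 - x^4*y*z - 2*x^2*y^3*z - x^2*y*z^3 + x^3*y^2 + x*y^4 + x*y^2*z^2 + 5*x^2*y*z - x^3 - 4*x*y^2 - x*z^2 - y*z + 3*x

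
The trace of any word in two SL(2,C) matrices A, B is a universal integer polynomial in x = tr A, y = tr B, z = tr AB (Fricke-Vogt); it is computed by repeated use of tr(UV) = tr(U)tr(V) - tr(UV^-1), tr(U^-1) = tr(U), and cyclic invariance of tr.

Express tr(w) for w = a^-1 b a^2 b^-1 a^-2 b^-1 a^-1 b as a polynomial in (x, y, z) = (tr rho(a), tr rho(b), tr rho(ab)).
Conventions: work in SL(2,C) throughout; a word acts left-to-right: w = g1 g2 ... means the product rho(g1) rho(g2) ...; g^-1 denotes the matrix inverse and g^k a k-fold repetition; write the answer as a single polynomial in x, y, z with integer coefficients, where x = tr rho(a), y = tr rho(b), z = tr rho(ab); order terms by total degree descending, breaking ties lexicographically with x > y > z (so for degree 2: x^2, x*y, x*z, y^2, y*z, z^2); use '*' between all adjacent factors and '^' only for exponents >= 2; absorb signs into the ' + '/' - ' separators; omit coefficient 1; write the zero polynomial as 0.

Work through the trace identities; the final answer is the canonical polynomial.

-x^4*y^2*z^2 + x^5*y*z + 2*x^3*y^3*z + 2*x^3*y*z^3 - x^4*y^2 - x^4*z^2 - x^2*y^4 - 3*x^2*y^2*z^2 - x^2*z^4 - 4*x^3*y*z + x*y^3*z + x*y*z^3 + x^4 + 5*x^2*y^2 + 5*x^2*z^2 - 3*x*y*z - 4*x^2 - y^2 - z^2 + 2

trace(a^2 b) = trace(a) * trace(b a) - trace(b) = x*z - y
trace(a^2) = trace(a) * trace(a) - trace(1) = x^2 - 2
so trace(a b^2 a) = trace(b) * trace(a^2 b) - trace(a^2) = x*y*z - x^2 - y^2 + 2
trace(a b a b) = trace(a b) * trace(a b) - trace(1)   [split at repeated a] = z^2 - 2
trace(a b^2 a b) = trace(b) * trace(a b a b) - trace(a b a) = y*z^2 - x*z - y
so trace(b^2 a b^-1 a) = trace(a b^2 a) * trace(b) - trace(a b^2 a b) = x*y^2*z - x^2*y - y^3 - y*z^2 + x*z + 3*y
so trace(b^-1 a^-1 b^2 a) = trace(b^2 a b^-1) * trace(a) - trace(b^2 a b^-1 a) = -x*y^2*z + x^2*y + y^3 + y*z^2 - 3*y
reduce: trace(b^2 a) = trace(b) * trace(a b) - trace(a) = y*z - x
trace(b^3 a) = trace(b) * trace(a b^2) - trace(a b) = y^2*z - x*y - z
reduce: trace(b^2) = trace(b) * trace(b) - trace(1) = y^2 - 2
trace(b^3) = trace(b) * trace(b^2) - trace(b) = y^3 - 3*y
trace(b^2 a^2 b) = trace(a) * trace(b^3 a) - trace(b^3) = x*y^2*z - x^2*y - y^3 - x*z + 3*y
so trace(a^2 b a b) = trace(a) * trace(b a b a) - trace(b a b) = x*z^2 - y*z - x
reduce: trace(a^2 b a) = trace(a) * trace(b a^2) - trace(b a) = x^2*z - x*y - z
trace(a^2 b a b^2) = trace(b) * trace(a^2 b a b) - trace(a^2 b a) = x*y*z^2 - x^2*z - y^2*z + z
so trace(b^2 a^2 b a b) = trace(b) * trace(a^2 b a b^2) - trace(a^2 b a b) = x*y^2*z^2 - x^2*y*z - y^3*z - x*z^2 + 2*y*z + x
trace(b a b a b a) = trace(b a) * trace(b a b a) - trace(b^-1 a^-1)   [split at repeated b] = z^3 - 3*z
trace(a^2 b a b a b) = trace(a) * trace(b a b a b a) - trace(b a b a b) = x*z^3 - y*z^2 - 2*x*z + y
trace(a^2 b a b a) = trace(a) * trace(a b a b a) - trace(a b a b) = x^2*z^2 - x*y*z - x^2 - z^2 + 2
trace(b^2 a^2 b a b a) = trace(b) * trace(a^2 b a b a b) - trace(a^2 b a b a) = x*y*z^3 - x^2*z^2 - y^2*z^2 - x*y*z + x^2 + y^2 + z^2 - 2
reduce: trace(a^-1 b^2 a^2 b a b) = trace(b^2 a^2 b a b) * trace(a) - trace(b^2 a^2 b a b a) = x^2*y^2*z^2 - x^3*y*z - x*y^3*z - x*y*z^3 + y^2*z^2 + 3*x*y*z - y^2 - z^2 + 2
so trace(b^-1 a^-1 b^2 a^2 b a) = trace(a^-1 b^2 a^2 b a) * trace(b) - trace(a^-1 b^2 a^2 b a b) = -x^2*y^2*z^2 + x^3*y*z + 2*x*y^3*z + x*y*z^3 - x^2*y^2 - y^4 - y^2*z^2 - 4*x*y*z + 4*y^2 + z^2 - 2
reduce: trace(a^-1 b^-1 a^-1 b^2 a^2 b) = trace(b^-1 a^-1 b^2 a^2 b) * trace(a) - trace(b^-1 a^-1 b^2 a^2 b a) = x^2*y^2*z^2 - x^3*y*z - 2*x*y^3*z - x*y*z^3 + x^2*y^2 + y^4 + y^2*z^2 + 5*x*y*z - x^2 - 4*y^2 - z^2 + 2
so trace(b a^2 b^-1 a^-1 b^-1 a^-1 b) = trace(a^-1 b^-1 a^-1 b^2 a^2) * trace(b) - trace(a^-1 b^-1 a^-1 b^2 a^2 b) = -x^2*y^2*z^2 + x^3*y*z + x*y^3*z + x*y*z^3 - 5*x*y*z + x^2 + y^2 + z^2 - 2
trace(b a b a b^-1 a) = trace(a b a b a) * trace(b) - trace(a b a b a b) = x*y*z^2 - y^2*z - z^3 - x*y + 3*z
trace(b^-1 a^-1 b a b a) = trace(b a b a b^-1) * trace(a) - trace(b a b a b^-1 a) = -x*y*z^2 + x^2*z + y^2*z + z^3 - 3*z
trace(a b a^2 b a) = trace(a) * trace(b a^2 b a) - trace(b a^2 b) = x^2*z^2 - 2*x*y*z + y^2 - 2
so trace(b a b a^2 b) = trace(b) * trace(a b a^2 b) - trace(a b a^2) = x*y*z^2 - x^2*z - y^2*z + z
so trace(a b a b a^2 b a) = trace(a) * trace(b a b a^2 b a) - trace(b a b a^2 b) = x^2*z^3 - 2*x*y*z^2 - x^2*z + y^2*z + x*y - z
reduce: trace(b a b a b a b a) = trace(b a b a b a) * trace(b a) - trace(a b a b)   [split at repeated b] = z^4 - 4*z^2 + 2
reduce: trace(b a b a b a b) = trace(b) * trace(a b a b a b) - trace(a b a b a) = y*z^3 - x*z^2 - 2*y*z + x
so trace(a b a b a^2 b a b) = trace(a) * trace(b a b a b a b a) - trace(b a b a b a b) = x*z^4 - y*z^3 - 3*x*z^2 + 2*y*z + x
trace(b a b a^2 b a b^-1 a) = trace(a b a b a^2 b a) * trace(b) - trace(a b a b a^2 b a b) = x^2*y*z^3 - 2*x*y^2*z^2 - x*z^4 - x^2*y*z + y^3*z + y*z^3 + x*y^2 + 3*x*z^2 - 3*y*z - x
reduce: trace(b^-1 a^-1 b a b a^2 b a) = trace(b a b a^2 b a b^-1) * trace(a) - trace(b a b a^2 b a b^-1 a) = -x^2*y*z^3 + x^3*z^2 + 2*x*y^2*z^2 + x*z^4 - x^2*y*z - y^3*z - y*z^3 - 3*x*z^2 + 3*y*z - x
so trace(a^-1 b^-1 a^-1 b a b a^2 b) = trace(b^-1 a^-1 b a b a^2 b) * trace(a) - trace(b^-1 a^-1 b a b a^2 b a) = x^2*y*z^3 - x^3*z^2 - 2*x*y^2*z^2 - x*z^4 + x^2*y*z + y^3*z + y*z^3 + 4*x*z^2 - 3*y*z - x
trace(b a^2 b^-1 a^-1 b^-1 a^-1 b a) = trace(a^-1 b^-1 a^-1 b a b a^2) * trace(b) - trace(a^-1 b^-1 a^-1 b a b a^2 b) = -x^2*y*z^3 + x^3*z^2 + x*y^2*z^2 + x*z^4 - 4*x*z^2 + x
trace(b^-1 a^-1 b a^-1 b a^2 b^-1 a^-1) = trace(b a^2 b^-1 a^-1 b^-1 a^-1 b) * trace(a) - trace(b a^2 b^-1 a^-1 b^-1 a^-1 b a) = -x^3*y^2*z^2 + x^4*y*z + x^2*y^3*z + 2*x^2*y*z^3 - x^3*z^2 - x*y^2*z^2 - x*z^4 - 5*x^2*y*z + x^3 + x*y^2 + 5*x*z^2 - 3*x
trace(b a^2 b^-1 a) = trace(a b a^2) * trace(b) - trace(a b a^2 b) = x^2*y*z - x*y^2 - x*z^2 + x
trace(a^-1 b a^2 b^-1) = trace(b a^2 b^-1) * trace(a) - trace(b a^2 b^-1 a) = -x^2*y*z + x^3 + x*y^2 + x*z^2 - 3*x
trace(a b^2 a^2) = trace(a) * trace(a b^2 a) - trace(a b^2) = x^2*y*z - x^3 - x*y^2 - y*z + 3*x
so trace(b a^2 b^-1 a b) = trace(a b^2 a^2) * trace(b) - trace(a b^2 a^2 b) = x^2*y^2*z - x^3*y - x*y^3 - x*y*z^2 + x^2*z + 3*x*y - z
reduce: trace(b a^2 b^-1 a b a) = trace(a b a b a^2) * trace(b) - trace(a b a b a^2 b) = x^2*y*z^2 - x*y^2*z - x*z^3 - x^2*y + 2*x*z + y
so trace(b^-1 a b a^-1 b a^2) = trace(b a^2 b^-1 a b) * trace(a) - trace(b a^2 b^-1 a b a) = x^3*y^2*z - x^4*y - x^2*y^3 - 2*x^2*y*z^2 + x^3*z + x*y^2*z + x*z^3 + 4*x^2*y - 3*x*z - y
trace(a b a^-1 b a^2) = trace(b a^3 b) * trace(a) - trace(b a^3 b a) = x^3*y*z - x^4 - x^2*y^2 - x^2*z^2 + 4*x^2 + z^2 - 2
trace(b a^-1 b a^2 b^-2 a) = trace(b^-1 a b a^-1 b a^2) * trace(b) - trace(b^-1 a b a^-1 b a^2 b) = x^3*y^3*z - x^4*y^2 - x^2*y^4 - 2*x^2*y^2*z^2 + x*y^3*z + x*y*z^3 + x^4 + 5*x^2*y^2 + x^2*z^2 - 3*x*y*z - 4*x^2 - y^2 - z^2 + 2
trace(b^-1 a^-1 b a^-1 b a^2 b^-1) = trace(b a^-1 b a^2 b^-2) * trace(a) - trace(b a^-1 b a^2 b^-2 a) = -x^3*y^3*z + x^4*y^2 + x^2*y^4 + 2*x^2*y^2*z^2 - x^3*y*z - x*y^3*z - x*y*z^3 - 4*x^2*y^2 + 3*x*y*z + x^2 + y^2 + z^2 - 2
trace(a^-1 b a^2 b^-1 a^-2 b^-1 a^-1 b) = trace(b^-1 a^-1 b a^-1 b a^2 b^-1 a^-1) * trace(a) - trace(b^-1 a^-1 b a^-1 b a^2 b^-1) = -x^4*y^2*z^2 + x^5*y*z + 2*x^3*y^3*z + 2*x^3*y*z^3 - x^4*y^2 - x^4*z^2 - x^2*y^4 - 3*x^2*y^2*z^2 - x^2*z^4 - 4*x^3*y*z + x*y^3*z + x*y*z^3 + x^4 + 5*x^2*y^2 + 5*x^2*z^2 - 3*x*y*z - 4*x^2 - y^2 - z^2 + 2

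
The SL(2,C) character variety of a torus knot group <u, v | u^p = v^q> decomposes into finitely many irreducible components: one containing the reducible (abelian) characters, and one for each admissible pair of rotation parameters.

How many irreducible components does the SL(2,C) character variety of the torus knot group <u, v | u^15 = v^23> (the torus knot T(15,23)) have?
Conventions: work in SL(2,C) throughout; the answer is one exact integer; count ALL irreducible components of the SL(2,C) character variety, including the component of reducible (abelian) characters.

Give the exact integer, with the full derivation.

155

In the torus knot group T(15,23), u^15 = v^23 is central, so an irreducible representation sends it to +I or -I (Schur).
This locks tr(u) to 2*cos(pi*alpha/15), alpha in 1..14, and tr(v) to 2*cos(pi*beta/23), beta in 1..22, on each component of irreducible characters.
Consistency of u^15 = (-1)^alpha I with v^23 = (-1)^beta I forces alpha = beta (mod 2).
Enumerate parity-matched pairs: 7*11 odd-odd plus 7*11 even-even gives 154.
components with irreducible characters: 154; plus the single component of reducible (abelian) characters: total 155.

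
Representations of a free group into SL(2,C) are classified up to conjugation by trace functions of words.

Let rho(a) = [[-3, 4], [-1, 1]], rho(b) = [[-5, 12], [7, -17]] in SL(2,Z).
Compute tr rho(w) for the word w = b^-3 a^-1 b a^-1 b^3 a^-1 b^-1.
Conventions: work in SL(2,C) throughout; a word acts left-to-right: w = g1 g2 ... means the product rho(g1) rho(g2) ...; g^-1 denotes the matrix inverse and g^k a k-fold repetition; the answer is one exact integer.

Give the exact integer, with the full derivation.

rho(b^-1) = [[-17, -12], [-7, -5]]
... * rho(b^-1) = [[-17, -12], [-7, -5]]  ->  [[373, 264], [154, 109]]
... * rho(b^-1) = [[-17, -12], [-7, -5]]  ->  [[-8189, -5796], [-3381, -2393]]
... * rho(a^-1) = [[1, -4], [1, -3]]  ->  [[-13985, 50144], [-5774, 20703]]
... * rho(b) = [[-5, 12], [7, -17]]  ->  [[420933, -1020268], [173791, -421239]]
... * rho(a^-1) = [[1, -4], [1, -3]]  ->  [[-599335, 1377072], [-247448, 568553]]
... * rho(b) = [[-5, 12], [7, -17]]  ->  [[12636179, -30602244], [5217111, -12634777]]
... * rho(b) = [[-5, 12], [7, -17]]  ->  [[-277396603, 671872296], [-114528994, 277396541]]
... * rho(b) = [[-5, 12], [7, -17]]  ->  [[6090089087, -14750588268], [2514420757, -6090089125]]
... * rho(a^-1) = [[1, -4], [1, -3]]  ->  [[-8660499181, 19891408456], [-3575668368, 8212584347]]
... * rho(b^-1) = [[-17, -12], [-7, -5]]  ->  [[7988626885, 4468947892], [3298271827, 1845098681]]
tr = 7988626885 + 1845098681 = 9833725566

9833725566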